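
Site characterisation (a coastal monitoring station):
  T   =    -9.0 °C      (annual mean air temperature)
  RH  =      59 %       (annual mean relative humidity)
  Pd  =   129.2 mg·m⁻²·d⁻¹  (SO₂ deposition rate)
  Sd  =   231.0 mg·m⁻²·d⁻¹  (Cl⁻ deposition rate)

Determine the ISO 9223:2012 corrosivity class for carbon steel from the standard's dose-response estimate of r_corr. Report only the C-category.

carbon steel: T≤10 °C ⇒ hinge +0.150·(-9.0−10) = -2.8500
  SO₂ term: 1.77·129.2^0.52·exp(0.02·59-2.8500) = 4.174
  Cl⁻ term: 0.102·231.0^0.62·exp(0.033·59+0.04·-9.0) = 14.56
  r_corr = 4.174 + 14.56 = 18.74 μm/a
Category bounds: 1.3…25 μm/a bracket r_corr ⇒ C2

C2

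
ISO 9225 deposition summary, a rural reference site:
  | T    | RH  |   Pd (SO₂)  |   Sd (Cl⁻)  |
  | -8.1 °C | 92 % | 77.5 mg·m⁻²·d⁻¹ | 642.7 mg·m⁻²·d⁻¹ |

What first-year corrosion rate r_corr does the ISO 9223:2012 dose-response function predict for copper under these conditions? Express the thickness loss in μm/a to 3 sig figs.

r_corr = 1.47 μm/a

copper: f(T) = +0.126·(T−10) [T≤10 °C] = -2.2806
  Pd branch = 0.0053·Pd^0.26·e^(0.059·RH+f) = 0.3823 μm/a
  Sd branch = 0.01025·Sd^0.27·e^(0.036·RH+0.049·T) = 1.084 μm/a
  sum: 0.3823 + 1.084 → r_corr = 1.466 μm/a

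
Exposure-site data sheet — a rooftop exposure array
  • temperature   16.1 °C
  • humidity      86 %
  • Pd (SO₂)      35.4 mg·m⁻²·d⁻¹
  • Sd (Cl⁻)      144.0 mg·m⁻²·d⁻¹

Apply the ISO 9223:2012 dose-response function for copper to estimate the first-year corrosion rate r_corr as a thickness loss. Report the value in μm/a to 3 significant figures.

copper: temperature factor f = -0.080·(6.1) = -0.4880
  SO₂ term: 0.0053·35.4^0.26·exp(0.059·86-0.4880) = 1.314
  Cl⁻ term: 0.01025·144.0^0.27·exp(0.036·86+0.049·16.1) = 1.908
  sum: 1.314 + 1.908 → r_corr = 3.223 μm/a

r_corr = 3.22 μm/a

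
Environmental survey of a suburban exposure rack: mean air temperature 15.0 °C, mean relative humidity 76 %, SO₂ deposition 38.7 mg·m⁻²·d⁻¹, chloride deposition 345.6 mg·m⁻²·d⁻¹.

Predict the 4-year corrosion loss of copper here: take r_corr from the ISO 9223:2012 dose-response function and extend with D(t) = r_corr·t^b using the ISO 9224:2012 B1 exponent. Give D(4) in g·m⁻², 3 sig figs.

D(4) = 54.5 g·m⁻²

copper: T>10 °C ⇒ hinge -0.080·(15.0−10) = -0.4000
  SO₂ term: 0.0053·38.7^0.26·exp(0.059·76-0.4000) = 0.8142
  Sd branch = 0.01025·Sd^0.27·e^(0.036·RH+0.049·T) = 1.598 μm/a
  r_corr = 0.8142 + 1.598 = 2.412 μm/a
Long-term exponent b (ISO 9224 Table 2, B1) = 0.667
  D(4) = 2.412 × 4^0.667 = 2.412 × 2.521 = 6.081 μm
  Mass loss = 6.081 μm × 8.96 g/cm³ = 54.49 g·m⁻²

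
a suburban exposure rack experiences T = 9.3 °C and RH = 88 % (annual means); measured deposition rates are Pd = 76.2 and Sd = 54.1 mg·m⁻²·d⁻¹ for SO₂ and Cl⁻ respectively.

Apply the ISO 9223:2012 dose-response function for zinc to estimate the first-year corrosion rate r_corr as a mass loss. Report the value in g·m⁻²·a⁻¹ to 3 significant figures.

r_corr = 40.0 g·m⁻²·a⁻¹

zinc: f(T) = +0.038·(T−10) [T≤10 °C] = -0.0266
  sulphur-dioxide contribution → 4.843 μm/a
  chloride contribution → 0.7586 μm/a
  ⇒ r_corr(zinc) = 5.602 μm/a
Convert to mass loss: 5.602 μm/a × 7.14 g/cm³ = 40 g·m⁻²·a⁻¹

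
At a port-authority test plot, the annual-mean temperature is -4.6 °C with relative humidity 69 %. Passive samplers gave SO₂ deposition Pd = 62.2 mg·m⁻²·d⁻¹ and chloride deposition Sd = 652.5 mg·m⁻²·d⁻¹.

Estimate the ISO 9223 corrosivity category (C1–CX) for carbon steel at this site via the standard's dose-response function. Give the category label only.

carbon steel: temperature factor f = +0.150·(-14.6) = -2.1900
  SO₂ term: 1.77·62.2^0.52·exp(0.02·69-2.1900) = 6.745
  Sd branch = 0.102·Sd^0.62·e^(0.033·RH+0.04·T) = 45.99 μm/a
  sum: 6.745 + 45.99 → r_corr = 52.73 μm/a
ISO 9223 Table 2 (carbon steel): 50 < 52.7 ≤ 80 μm/a ⇒ C4

C4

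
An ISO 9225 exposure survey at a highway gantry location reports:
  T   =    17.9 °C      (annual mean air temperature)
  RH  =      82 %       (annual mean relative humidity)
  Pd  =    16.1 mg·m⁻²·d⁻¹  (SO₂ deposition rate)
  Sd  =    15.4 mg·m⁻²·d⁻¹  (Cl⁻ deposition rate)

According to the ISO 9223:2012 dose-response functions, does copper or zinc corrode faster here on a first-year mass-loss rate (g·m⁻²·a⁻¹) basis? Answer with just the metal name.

copper: T>10 °C ⇒ hinge -0.080·(17.9−10) = -0.6320
  SO₂ term: 0.0053·16.1^0.26·exp(0.059·82-0.6320) = 0.7323
  Sd branch = 0.01025·Sd^0.27·e^(0.036·RH+0.049·T) = 0.987 μm/a
  r_corr = 0.7323 + 0.987 = 1.719 μm/a
  mass loss = 1.719 μm/a × 8.96 g/cm³ = 15.4 g·m⁻²·a⁻¹
zinc: f(T) = -0.071·(T−10) [T>10 °C] = -0.5609
  Pd branch = 0.0129·Pd^0.44·e^(0.046·RH+f) = 1.087 μm/a
  Cl⁻ term: 0.0175·15.4^0.57·exp(0.008·82+0.085·17.9) = 0.7338
  sum: 1.087 + 0.7338 → r_corr = 1.821 μm/a
  mass loss = 1.821 μm/a × 7.14 g/cm³ = 13 g·m⁻²·a⁻¹
Ordering by g·m⁻²·a⁻¹: copper (15.4) > zinc (13)

copper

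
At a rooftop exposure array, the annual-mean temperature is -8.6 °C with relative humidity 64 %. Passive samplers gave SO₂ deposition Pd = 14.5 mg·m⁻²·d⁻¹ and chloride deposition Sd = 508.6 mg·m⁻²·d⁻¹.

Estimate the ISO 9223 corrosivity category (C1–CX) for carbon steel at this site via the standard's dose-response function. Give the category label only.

C3

carbon steel: f(T) = +0.150·(T−10) [T≤10 °C] = -2.7900
  Pd branch = 1.77·Pd^0.52·e^(0.02·RH+f) = 1.571 μm/a
  Sd branch = 0.102·Sd^0.62·e^(0.033·RH+0.04·T) = 28.47 μm/a
  r_corr = 1.571 + 28.47 = 30.04 μm/a
ISO 9223 Table 2 (carbon steel): 25 < 30 ≤ 50 μm/a ⇒ C3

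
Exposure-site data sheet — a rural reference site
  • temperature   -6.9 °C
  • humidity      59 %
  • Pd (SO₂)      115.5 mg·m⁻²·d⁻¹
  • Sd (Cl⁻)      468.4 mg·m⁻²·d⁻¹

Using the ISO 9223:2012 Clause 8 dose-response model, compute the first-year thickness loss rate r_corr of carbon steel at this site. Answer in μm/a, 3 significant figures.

carbon steel: f(T) = +0.150·(T−10) [T≤10 °C] = -2.5350
  sulphur-dioxide contribution → 5.396 μm/a
  chloride contribution → 24.55 μm/a
  ⇒ r_corr(carbon steel) = 29.95 μm/a

r_corr = 29.9 μm/a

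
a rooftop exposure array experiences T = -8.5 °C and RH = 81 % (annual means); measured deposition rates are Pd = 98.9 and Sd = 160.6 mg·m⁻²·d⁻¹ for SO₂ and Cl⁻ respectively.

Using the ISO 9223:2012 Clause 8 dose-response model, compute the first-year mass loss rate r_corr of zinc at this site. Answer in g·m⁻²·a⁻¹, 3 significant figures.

r_corr = 16.4 g·m⁻²·a⁻¹

zinc: f(T) = +0.038·(T−10) [T≤10 °C] = -0.7030
  Pd branch = 0.0129·Pd^0.44·e^(0.046·RH+f) = 2.001 μm/a
  Cl⁻ term: 0.0175·160.6^0.57·exp(0.008·81+0.085·-8.5) = 0.2937
  sum: 2.001 + 0.2937 → r_corr = 2.295 μm/a
Convert to mass loss: 2.295 μm/a × 7.14 g/cm³ = 16.39 g·m⁻²·a⁻¹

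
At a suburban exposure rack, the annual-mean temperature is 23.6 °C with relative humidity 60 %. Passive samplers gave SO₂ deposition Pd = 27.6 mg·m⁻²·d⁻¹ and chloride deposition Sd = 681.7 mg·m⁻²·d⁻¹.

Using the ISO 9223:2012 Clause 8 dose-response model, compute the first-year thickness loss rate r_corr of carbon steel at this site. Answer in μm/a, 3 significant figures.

r_corr = 124 μm/a

carbon steel: T>10 °C ⇒ hinge -0.054·(23.6−10) = -0.7344
  SO₂ term: 1.77·27.6^0.52·exp(0.02·60-0.7344) = 15.83
  Cl⁻ term: 0.102·681.7^0.62·exp(0.033·60+0.04·23.6) = 108.5
  r_corr = 15.83 + 108.5 = 124.3 μm/a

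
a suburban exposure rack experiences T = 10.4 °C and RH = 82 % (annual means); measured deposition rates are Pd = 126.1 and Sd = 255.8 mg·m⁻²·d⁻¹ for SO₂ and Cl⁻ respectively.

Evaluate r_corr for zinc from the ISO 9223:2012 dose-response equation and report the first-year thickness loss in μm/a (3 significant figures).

zinc: T>10 °C ⇒ hinge -0.071·(10.4−10) = -0.0284
  Pd branch = 0.0129·Pd^0.44·e^(0.046·RH+f) = 4.579 μm/a
  Cl⁻ term: 0.0175·255.8^0.57·exp(0.008·82+0.085·10.4) = 1.925
  sum: 4.579 + 1.925 → r_corr = 6.503 μm/a

r_corr = 6.50 μm/a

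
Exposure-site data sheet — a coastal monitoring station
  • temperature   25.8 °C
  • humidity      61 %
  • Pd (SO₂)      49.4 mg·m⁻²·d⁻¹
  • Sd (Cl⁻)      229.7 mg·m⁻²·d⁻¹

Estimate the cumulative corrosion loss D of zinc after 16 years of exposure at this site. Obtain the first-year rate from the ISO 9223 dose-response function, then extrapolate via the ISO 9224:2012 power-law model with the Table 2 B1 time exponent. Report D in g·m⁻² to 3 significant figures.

zinc: temperature factor f = -0.071·(15.8) = -1.1218
  sulphur-dioxide contribution → 0.3866 μm/a
  chloride contribution → 5.666 μm/a
  total first-year rate 6.052 μm/a
ISO 9224: D(t) = r_corr · t^b with b = 0.813 (zinc, B1)
  D(16) = 6.052 × 16^0.813 = 6.052 × 9.527 = 57.66 μm
  Mass loss = 57.66 μm × 7.14 g/cm³ = 411.7 g·m⁻²

D(16) = 412 g·m⁻²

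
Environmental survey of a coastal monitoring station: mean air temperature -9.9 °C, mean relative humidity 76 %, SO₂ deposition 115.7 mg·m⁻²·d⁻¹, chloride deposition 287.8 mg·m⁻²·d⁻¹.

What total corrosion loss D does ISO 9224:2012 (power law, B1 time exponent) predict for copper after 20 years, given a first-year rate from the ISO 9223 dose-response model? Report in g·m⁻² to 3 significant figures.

copper: f(T) = +0.126·(T−10) [T≤10 °C] = -2.5074
  Pd branch = 0.0053·Pd^0.26·e^(0.059·RH+f) = 0.1316 μm/a
  Cl⁻ term: 0.01025·287.8^0.27·exp(0.036·76+0.049·-9.9) = 0.449
  sum: 0.1316 + 0.449 → r_corr = 0.5806 μm/a
Long-term exponent b (ISO 9224 Table 2, B1) = 0.667
  D(20) = 0.5806 × 20^0.667 = 0.5806 × 7.375 = 4.282 μm
  Mass loss = 4.282 μm × 8.96 g/cm³ = 38.37 g·m⁻²

D(20) = 38.4 g·m⁻²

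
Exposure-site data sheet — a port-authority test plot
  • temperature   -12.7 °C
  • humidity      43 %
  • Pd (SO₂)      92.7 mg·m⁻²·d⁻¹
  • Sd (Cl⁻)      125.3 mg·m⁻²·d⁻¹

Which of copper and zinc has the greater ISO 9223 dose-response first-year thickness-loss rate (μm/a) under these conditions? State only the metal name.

copper: T≤10 °C ⇒ hinge +0.126·(-12.7−10) = -2.8602
  sulphur-dioxide contribution → 0.01246 μm/a
  chloride contribution → 0.09532 μm/a
  ⇒ r_corr(copper) = 0.1078 μm/a
zinc: temperature factor f = +0.038·(-22.7) = -0.8626
  sulphur-dioxide contribution → 0.2887 μm/a
  chloride contribution → 0.1317 μm/a
  ⇒ r_corr(zinc) = 0.4204 μm/a
Ordering by μm/a: zinc (0.42) > copper (0.108)

zinc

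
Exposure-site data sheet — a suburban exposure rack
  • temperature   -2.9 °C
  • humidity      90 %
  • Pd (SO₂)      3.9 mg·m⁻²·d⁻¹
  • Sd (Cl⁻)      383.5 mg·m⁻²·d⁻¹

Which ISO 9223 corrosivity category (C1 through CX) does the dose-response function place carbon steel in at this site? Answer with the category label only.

C4

carbon steel: temperature factor f = +0.150·(-12.9) = -1.9350
  SO₂ term: 1.77·3.9^0.52·exp(0.02·90-1.9350) = 3.138
  Sd branch = 0.102·Sd^0.62·e^(0.033·RH+0.04·T) = 70.8 μm/a
  r_corr = 3.138 + 70.8 = 73.93 μm/a
Category bounds: 50…80 μm/a bracket r_corr ⇒ C4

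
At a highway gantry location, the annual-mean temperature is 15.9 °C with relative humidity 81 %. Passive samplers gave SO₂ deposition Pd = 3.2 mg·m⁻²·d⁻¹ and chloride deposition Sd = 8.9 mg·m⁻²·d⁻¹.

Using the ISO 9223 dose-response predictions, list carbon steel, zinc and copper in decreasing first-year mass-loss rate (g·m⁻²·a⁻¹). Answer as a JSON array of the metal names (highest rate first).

carbon steel: f(T) = -0.054·(T−10) [T>10 °C] = -0.3186
  Pd branch = 1.77·Pd^0.52·e^(0.02·RH+f) = 11.91 μm/a
  Cl⁻ term: 0.102·8.9^0.62·exp(0.033·81+0.04·15.9) = 10.82
  r_corr = 11.91 + 10.82 = 22.73 μm/a
  mass loss = 22.73 μm/a × 7.85 g/cm³ = 178.4 g·m⁻²·a⁻¹
zinc: temperature factor f = -0.071·(5.9) = -0.4189
  Pd branch = 0.0129·Pd^0.44·e^(0.046·RH+f) = 0.5876 μm/a
  Sd branch = 0.0175·Sd^0.57·e^(0.008·RH+0.085·T) = 0.4493 μm/a
  r_corr = 0.5876 + 0.4493 = 1.037 μm/a
  mass loss = 1.037 μm/a × 7.14 g/cm³ = 7.404 g·m⁻²·a⁻¹
copper: T>10 °C ⇒ hinge -0.080·(15.9−10) = -0.4720
  SO₂ term: 0.0053·3.2^0.26·exp(0.059·81-0.4720) = 0.5323
  Cl⁻ term: 0.01025·8.9^0.27·exp(0.036·81+0.049·15.9) = 0.7444
  r_corr = 0.5323 + 0.7444 = 1.277 μm/a
  mass loss = 1.277 μm/a × 8.96 g/cm³ = 11.44 g·m⁻²·a⁻¹
Ordering by g·m⁻²·a⁻¹: carbon steel (178) > copper (11.4) > zinc (7.4)

["carbon steel", "copper", "zinc"]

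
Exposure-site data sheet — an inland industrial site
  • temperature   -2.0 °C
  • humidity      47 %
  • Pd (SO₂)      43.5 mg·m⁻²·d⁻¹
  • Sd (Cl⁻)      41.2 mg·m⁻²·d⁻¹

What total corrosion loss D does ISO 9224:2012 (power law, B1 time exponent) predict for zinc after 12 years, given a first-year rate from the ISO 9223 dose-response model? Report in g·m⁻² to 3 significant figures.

zinc: temperature factor f = +0.038·(-12.0) = -0.4560
  Pd branch = 0.0129·Pd^0.44·e^(0.046·RH+f) = 0.3736 μm/a
  Cl⁻ term: 0.0175·41.2^0.57·exp(0.008·47+0.085·-2.0) = 0.1791
  r_corr = 0.3736 + 0.1791 = 0.5527 μm/a
Power-law: D(12) = r_corr · 12^0.813
  D(12) = 0.5527 × 12^0.813 = 0.5527 × 7.54 = 4.167 μm
  Mass loss = 4.167 μm × 7.14 g/cm³ = 29.75 g·m⁻²

D(12) = 29.8 g·m⁻²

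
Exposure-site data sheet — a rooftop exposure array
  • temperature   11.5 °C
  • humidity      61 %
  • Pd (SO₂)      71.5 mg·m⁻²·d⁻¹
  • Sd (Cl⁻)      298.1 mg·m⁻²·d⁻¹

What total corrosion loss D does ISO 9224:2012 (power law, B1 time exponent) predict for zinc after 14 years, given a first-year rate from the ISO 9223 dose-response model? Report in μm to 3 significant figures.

D(14) = 27.4 μm

zinc: temperature factor f = -0.071·(1.5) = -0.1065
  SO₂ term: 0.0129·71.5^0.44·exp(0.046·61-0.1065) = 1.256
  Sd branch = 0.0175·Sd^0.57·e^(0.008·RH+0.085·T) = 1.949 μm/a
  sum: 1.256 + 1.949 → r_corr = 3.205 μm/a
ISO 9224: D(t) = r_corr · t^b with b = 0.813 (zinc, B1)
  D(14) = 3.205 × 14^0.813 = 3.205 × 8.547 = 27.39 μm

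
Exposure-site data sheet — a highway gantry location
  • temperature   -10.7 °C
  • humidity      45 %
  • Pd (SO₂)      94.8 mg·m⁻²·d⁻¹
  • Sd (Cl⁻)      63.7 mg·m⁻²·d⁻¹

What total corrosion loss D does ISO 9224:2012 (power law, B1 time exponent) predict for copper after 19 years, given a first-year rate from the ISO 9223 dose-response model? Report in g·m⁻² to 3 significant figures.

D(19) = 7.17 g·m⁻²

copper: T≤10 °C ⇒ hinge +0.126·(-10.7−10) = -2.6082
  SO₂ term: 0.0053·94.8^0.26·exp(0.059·45-2.6082) = 0.01814
  Sd branch = 0.01025·Sd^0.27·e^(0.036·RH+0.049·T) = 0.09412 μm/a
  sum: 0.01814 + 0.09412 → r_corr = 0.1123 μm/a
Power-law: D(19) = r_corr · 19^0.667
  D(19) = 0.1123 × 19^0.667 = 0.1123 × 7.127 = 0.8001 μm
  Mass loss = 0.8001 μm × 8.96 g/cm³ = 7.169 g·m⁻²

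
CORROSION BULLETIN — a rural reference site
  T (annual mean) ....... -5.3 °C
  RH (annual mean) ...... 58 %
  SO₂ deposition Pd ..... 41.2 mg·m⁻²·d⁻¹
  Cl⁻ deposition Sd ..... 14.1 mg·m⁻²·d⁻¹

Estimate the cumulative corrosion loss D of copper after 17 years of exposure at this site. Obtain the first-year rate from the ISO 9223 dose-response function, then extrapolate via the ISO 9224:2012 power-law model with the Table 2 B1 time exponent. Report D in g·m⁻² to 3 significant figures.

D(17) = 11.4 g·m⁻²

copper: temperature factor f = +0.126·(-15.3) = -1.9278
  SO₂ term: 0.0053·41.2^0.26·exp(0.059·58-1.9278) = 0.0621
  Cl⁻ term: 0.01025·14.1^0.27·exp(0.036·58+0.049·-5.3) = 0.1303
  sum: 0.0621 + 0.1303 → r_corr = 0.1924 μm/a
ISO 9224: D(t) = r_corr · t^b with b = 0.667 (copper, B1)
  D(17) = 0.1924 × 17^0.667 = 0.1924 × 6.618 = 1.273 μm
  Mass loss = 1.273 μm × 8.96 g/cm³ = 11.41 g·m⁻²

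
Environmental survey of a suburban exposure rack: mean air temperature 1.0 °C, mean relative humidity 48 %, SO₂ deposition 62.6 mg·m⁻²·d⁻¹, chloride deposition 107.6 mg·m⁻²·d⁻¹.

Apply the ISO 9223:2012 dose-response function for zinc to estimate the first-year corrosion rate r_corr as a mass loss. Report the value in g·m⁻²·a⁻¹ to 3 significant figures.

zinc: T≤10 °C ⇒ hinge +0.038·(1.0−10) = -0.3420
  Pd branch = 0.0129·Pd^0.44·e^(0.046·RH+f) = 0.5146 μm/a
  Sd branch = 0.0175·Sd^0.57·e^(0.008·RH+0.085·T) = 0.4026 μm/a
  r_corr = 0.5146 + 0.4026 = 0.9172 μm/a
Convert to mass loss: 0.9172 μm/a × 7.14 g/cm³ = 6.549 g·m⁻²·a⁻¹

r_corr = 6.55 g·m⁻²·a⁻¹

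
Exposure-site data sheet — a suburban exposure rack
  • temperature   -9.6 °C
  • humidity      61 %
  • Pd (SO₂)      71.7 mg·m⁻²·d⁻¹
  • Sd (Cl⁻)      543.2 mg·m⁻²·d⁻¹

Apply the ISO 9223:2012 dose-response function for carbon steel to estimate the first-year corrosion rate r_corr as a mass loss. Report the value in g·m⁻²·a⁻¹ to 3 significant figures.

r_corr = 226 g·m⁻²·a⁻¹

carbon steel: T≤10 °C ⇒ hinge +0.150·(-9.6−10) = -2.9400
  sulphur-dioxide contribution → 2.923 μm/a
  chloride contribution → 25.81 μm/a
  ⇒ r_corr(carbon steel) = 28.73 μm/a
Convert to mass loss: 28.73 μm/a × 7.85 g/cm³ = 225.5 g·m⁻²·a⁻¹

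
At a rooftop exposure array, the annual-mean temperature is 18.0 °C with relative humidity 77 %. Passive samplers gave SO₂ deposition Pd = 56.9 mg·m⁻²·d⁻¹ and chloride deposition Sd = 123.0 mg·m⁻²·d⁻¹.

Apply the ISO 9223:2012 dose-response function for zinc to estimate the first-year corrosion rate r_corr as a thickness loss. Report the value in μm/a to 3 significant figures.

zinc: T>10 °C ⇒ hinge -0.071·(18.0−10) = -0.5680
  SO₂ term: 0.0129·56.9^0.44·exp(0.046·77-0.5680) = 1.494
  Cl⁻ term: 0.0175·123.0^0.57·exp(0.008·77+0.085·18.0) = 2.324
  r_corr = 1.494 + 2.324 = 3.819 μm/a

r_corr = 3.82 μm/a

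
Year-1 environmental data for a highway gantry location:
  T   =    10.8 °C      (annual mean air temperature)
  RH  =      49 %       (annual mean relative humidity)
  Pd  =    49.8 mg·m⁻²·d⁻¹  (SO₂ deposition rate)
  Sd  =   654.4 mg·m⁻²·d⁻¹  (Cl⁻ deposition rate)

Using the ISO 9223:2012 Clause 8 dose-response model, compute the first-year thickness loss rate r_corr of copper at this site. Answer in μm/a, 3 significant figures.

copper: T>10 °C ⇒ hinge -0.080·(10.8−10) = -0.0640
  Pd branch = 0.0053·Pd^0.26·e^(0.059·RH+f) = 0.2473 μm/a
  Cl⁻ term: 0.01025·654.4^0.27·exp(0.036·49+0.049·10.8) = 0.5847
  r_corr = 0.2473 + 0.5847 = 0.832 μm/a

r_corr = 0.832 μm/a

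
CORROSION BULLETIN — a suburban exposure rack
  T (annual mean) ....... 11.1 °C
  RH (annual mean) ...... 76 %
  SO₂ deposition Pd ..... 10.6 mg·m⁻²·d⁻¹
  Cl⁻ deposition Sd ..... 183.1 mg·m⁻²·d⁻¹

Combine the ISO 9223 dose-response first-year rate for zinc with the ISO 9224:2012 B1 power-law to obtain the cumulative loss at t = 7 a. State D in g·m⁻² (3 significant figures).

D(7) = 94.5 g·m⁻²

zinc: temperature factor f = -0.071·(1.1) = -0.0781
  sulphur-dioxide contribution → 1.112 μm/a
  chloride contribution → 1.609 μm/a
  ⇒ r_corr(zinc) = 2.721 μm/a
Power-law: D(7) = r_corr · 7^0.813
  D(7) = 2.721 × 7^0.813 = 2.721 × 4.865 = 13.24 μm
  Mass loss = 13.24 μm × 7.14 g/cm³ = 94.52 g·m⁻²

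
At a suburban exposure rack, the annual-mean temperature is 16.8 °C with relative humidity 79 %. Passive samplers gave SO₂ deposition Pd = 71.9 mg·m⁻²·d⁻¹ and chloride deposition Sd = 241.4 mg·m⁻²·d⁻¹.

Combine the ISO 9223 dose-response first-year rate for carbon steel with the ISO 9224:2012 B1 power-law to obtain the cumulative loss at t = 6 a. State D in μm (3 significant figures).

D(6) = 348 μm

carbon steel: f(T) = -0.054·(T−10) [T>10 °C] = -0.3672
  sulphur-dioxide contribution → 54.98 μm/a
  chloride contribution → 81.27 μm/a
  total first-year rate 136.3 μm/a
Long-term exponent b (ISO 9224 Table 2, B1) = 0.523
  D(6) = 136.3 × 6^0.523 = 136.3 × 2.553 = 347.8 μm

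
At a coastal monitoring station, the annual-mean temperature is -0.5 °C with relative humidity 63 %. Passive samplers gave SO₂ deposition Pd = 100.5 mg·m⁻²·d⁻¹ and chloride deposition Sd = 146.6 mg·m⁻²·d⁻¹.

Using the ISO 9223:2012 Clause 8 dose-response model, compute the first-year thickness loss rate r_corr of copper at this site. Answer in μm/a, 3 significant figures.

copper: T≤10 °C ⇒ hinge +0.126·(-0.5−10) = -1.3230
  Pd branch = 0.0053·Pd^0.26·e^(0.059·RH+f) = 0.1925 μm/a
  Sd branch = 0.01025·Sd^0.27·e^(0.036·RH+0.049·T) = 0.3715 μm/a
  r_corr = 0.1925 + 0.3715 = 0.564 μm/a

r_corr = 0.564 μm/a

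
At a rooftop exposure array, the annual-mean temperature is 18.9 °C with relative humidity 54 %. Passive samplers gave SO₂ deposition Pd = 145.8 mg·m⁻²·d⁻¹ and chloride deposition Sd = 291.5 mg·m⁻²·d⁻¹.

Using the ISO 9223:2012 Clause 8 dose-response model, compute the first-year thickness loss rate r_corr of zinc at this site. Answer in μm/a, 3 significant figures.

zinc: f(T) = -0.071·(T−10) [T>10 °C] = -0.6319
  sulphur-dioxide contribution → 0.7362 μm/a
  chloride contribution → 3.413 μm/a
  total first-year rate 4.15 μm/a

r_corr = 4.15 μm/a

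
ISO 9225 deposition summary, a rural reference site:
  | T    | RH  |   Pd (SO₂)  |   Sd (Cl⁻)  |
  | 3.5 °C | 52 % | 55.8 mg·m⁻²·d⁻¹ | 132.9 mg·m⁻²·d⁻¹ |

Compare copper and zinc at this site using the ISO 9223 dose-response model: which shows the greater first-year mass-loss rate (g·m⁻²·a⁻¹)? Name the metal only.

copper: f(T) = +0.126·(T−10) [T≤10 °C] = -0.8190
  sulphur-dioxide contribution → 0.1429 μm/a
  chloride contribution → 0.2962 μm/a
  ⇒ r_corr(copper) = 0.4391 μm/a
  mass loss = 0.4391 μm/a × 8.96 g/cm³ = 3.934 g·m⁻²·a⁻¹
zinc: f(T) = +0.038·(T−10) [T≤10 °C] = -0.2470
  sulphur-dioxide contribution → 0.6467 μm/a
  chloride contribution → 0.5799 μm/a
  total first-year rate 1.227 μm/a
  mass loss = 1.227 μm/a × 7.14 g/cm³ = 8.757 g·m⁻²·a⁻¹
Ordering by g·m⁻²·a⁻¹: zinc (8.76) > copper (3.93)

zinc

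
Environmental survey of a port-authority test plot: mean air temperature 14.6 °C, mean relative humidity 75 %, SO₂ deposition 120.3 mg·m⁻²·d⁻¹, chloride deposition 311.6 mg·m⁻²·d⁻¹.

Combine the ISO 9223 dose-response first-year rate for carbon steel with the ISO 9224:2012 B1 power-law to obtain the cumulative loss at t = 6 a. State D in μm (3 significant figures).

carbon steel: T>10 °C ⇒ hinge -0.054·(14.6−10) = -0.2484
  sulphur-dioxide contribution → 74.69 μm/a
  chloride contribution → 76.41 μm/a
  total first-year rate 151.1 μm/a
ISO 9224: D(t) = r_corr · t^b with b = 0.523 (carbon steel, B1)
  D(6) = 151.1 × 6^0.523 = 151.1 × 2.553 = 385.7 μm

D(6) = 386 μm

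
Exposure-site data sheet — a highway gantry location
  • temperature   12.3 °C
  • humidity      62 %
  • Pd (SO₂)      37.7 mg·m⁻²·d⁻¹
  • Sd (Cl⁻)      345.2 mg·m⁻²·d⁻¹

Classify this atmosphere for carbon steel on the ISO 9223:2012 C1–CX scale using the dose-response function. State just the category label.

C5

carbon steel: f(T) = -0.054·(T−10) [T>10 °C] = -0.1242
  sulphur-dioxide contribution → 35.67 μm/a
  chloride contribution → 48.36 μm/a
  ⇒ r_corr(carbon steel) = 84.02 μm/a
ISO 9223 Table 2 (carbon steel): 80 < 84 ≤ 200 μm/a ⇒ C5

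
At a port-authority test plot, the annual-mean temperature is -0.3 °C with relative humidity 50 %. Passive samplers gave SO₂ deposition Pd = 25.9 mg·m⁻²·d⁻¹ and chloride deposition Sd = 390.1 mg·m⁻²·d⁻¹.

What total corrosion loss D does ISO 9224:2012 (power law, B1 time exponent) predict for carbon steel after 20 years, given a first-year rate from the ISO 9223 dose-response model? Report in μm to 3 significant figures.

carbon steel: temperature factor f = +0.150·(-10.3) = -1.5450
  SO₂ term: 1.77·25.9^0.52·exp(0.02·50-1.5450) = 5.574
  Cl⁻ term: 0.102·390.1^0.62·exp(0.033·50+0.04·-0.3) = 21.21
  sum: 5.574 + 21.21 → r_corr = 26.78 μm/a
Power-law: D(20) = r_corr · 20^0.523
  D(20) = 26.78 × 20^0.523 = 26.78 × 4.791 = 128.3 μm

D(20) = 128 μm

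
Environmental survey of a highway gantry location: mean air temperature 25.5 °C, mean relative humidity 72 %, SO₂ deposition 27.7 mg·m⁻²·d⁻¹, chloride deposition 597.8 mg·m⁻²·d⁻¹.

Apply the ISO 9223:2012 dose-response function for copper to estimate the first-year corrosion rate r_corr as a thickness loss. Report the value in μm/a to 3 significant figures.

copper: T>10 °C ⇒ hinge -0.080·(25.5−10) = -1.2400
  Pd branch = 0.0053·Pd^0.26·e^(0.059·RH+f) = 0.2545 μm/a
  Cl⁻ term: 0.01025·597.8^0.27·exp(0.036·72+0.049·25.5) = 2.684
  sum: 0.2545 + 2.684 → r_corr = 2.938 μm/a

r_corr = 2.94 μm/a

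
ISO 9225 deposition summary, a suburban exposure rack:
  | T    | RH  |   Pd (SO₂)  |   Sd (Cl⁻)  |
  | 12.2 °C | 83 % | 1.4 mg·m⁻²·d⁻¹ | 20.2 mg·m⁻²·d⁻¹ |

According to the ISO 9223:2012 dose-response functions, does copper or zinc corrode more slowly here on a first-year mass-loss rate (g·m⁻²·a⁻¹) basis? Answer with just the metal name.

copper: temperature factor f = -0.080·(2.2) = -0.1760
  sulphur-dioxide contribution → 0.6495 μm/a
  chloride contribution → 0.8326 μm/a
  ⇒ r_corr(copper) = 1.482 μm/a
  mass loss = 1.482 μm/a × 8.96 g/cm³ = 13.28 g·m⁻²·a⁻¹
zinc: temperature factor f = -0.071·(2.2) = -0.1562
  sulphur-dioxide contribution → 0.5824 μm/a
  chloride contribution → 0.5319 μm/a
  ⇒ r_corr(zinc) = 1.114 μm/a
  mass loss = 1.114 μm/a × 7.14 g/cm³ = 7.956 g·m⁻²·a⁻¹
Ordering by g·m⁻²·a⁻¹: copper (13.3) > zinc (7.96)

zinc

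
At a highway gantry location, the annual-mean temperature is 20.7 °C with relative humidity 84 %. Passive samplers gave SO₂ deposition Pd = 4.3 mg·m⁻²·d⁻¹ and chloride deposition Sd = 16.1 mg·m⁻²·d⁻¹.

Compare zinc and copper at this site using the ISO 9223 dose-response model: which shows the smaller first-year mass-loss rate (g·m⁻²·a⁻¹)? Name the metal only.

zinc

zinc: f(T) = -0.071·(T−10) [T>10 °C] = -0.7597
  Pd branch = 0.0129·Pd^0.44·e^(0.046·RH+f) = 0.5464 μm/a
  Cl⁻ term: 0.0175·16.1^0.57·exp(0.008·84+0.085·20.7) = 0.9703
  r_corr = 0.5464 + 0.9703 = 1.517 μm/a
  mass loss = 1.517 μm/a × 7.14 g/cm³ = 10.83 g·m⁻²·a⁻¹
copper: T>10 °C ⇒ hinge -0.080·(20.7−10) = -0.8560
  SO₂ term: 0.0053·4.3^0.26·exp(0.059·84-0.8560) = 0.4673
  Sd branch = 0.01025·Sd^0.27·e^(0.036·RH+0.049·T) = 1.231 μm/a
  sum: 0.4673 + 1.231 → r_corr = 1.699 μm/a
  mass loss = 1.699 μm/a × 8.96 g/cm³ = 15.22 g·m⁻²·a⁻¹
Ordering by g·m⁻²·a⁻¹: copper (15.2) > zinc (10.8)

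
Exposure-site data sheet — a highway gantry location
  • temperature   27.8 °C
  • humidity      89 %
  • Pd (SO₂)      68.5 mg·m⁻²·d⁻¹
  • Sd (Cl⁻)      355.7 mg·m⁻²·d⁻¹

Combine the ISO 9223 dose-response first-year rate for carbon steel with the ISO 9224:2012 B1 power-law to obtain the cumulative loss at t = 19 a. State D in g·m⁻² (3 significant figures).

D(19) = 9.50e+03 g·m⁻²

carbon steel: f(T) = -0.054·(T−10) [T>10 °C] = -0.9612
  SO₂ term: 1.77·68.5^0.52·exp(0.02·89-0.9612) = 36.15
  Sd branch = 0.102·Sd^0.62·e^(0.033·RH+0.04·T) = 223.2 μm/a
  r_corr = 36.15 + 223.2 = 259.4 μm/a
Power-law: D(19) = r_corr · 19^0.523
  D(19) = 259.4 × 19^0.523 = 259.4 × 4.664 = 1210 μm
  Mass loss = 1210 μm × 7.85 g/cm³ = 9497 g·m⁻²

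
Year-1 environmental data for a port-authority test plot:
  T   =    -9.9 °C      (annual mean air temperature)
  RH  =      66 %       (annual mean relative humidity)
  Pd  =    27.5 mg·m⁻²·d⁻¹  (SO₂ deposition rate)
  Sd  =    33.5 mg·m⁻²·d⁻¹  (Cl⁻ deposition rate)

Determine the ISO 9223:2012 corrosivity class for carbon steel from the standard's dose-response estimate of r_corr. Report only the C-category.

C2

carbon steel: T≤10 °C ⇒ hinge +0.150·(-9.9−10) = -2.9850
  SO₂ term: 1.77·27.5^0.52·exp(0.02·66-2.9850) = 1.876
  Sd branch = 0.102·Sd^0.62·e^(0.033·RH+0.04·T) = 5.346 μm/a
  sum: 1.876 + 5.346 → r_corr = 7.223 μm/a
7.22 μm/a falls in (1.3, 25] for carbon steel → category C2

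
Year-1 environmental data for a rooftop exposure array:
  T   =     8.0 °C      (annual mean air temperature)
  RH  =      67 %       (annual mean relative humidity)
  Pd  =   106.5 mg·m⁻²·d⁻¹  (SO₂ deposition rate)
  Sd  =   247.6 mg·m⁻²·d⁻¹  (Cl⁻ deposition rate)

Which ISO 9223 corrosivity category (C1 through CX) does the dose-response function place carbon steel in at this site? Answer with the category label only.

carbon steel: f(T) = +0.150·(T−10) [T≤10 °C] = -0.3000
  sulphur-dioxide contribution → 56.74 μm/a
  chloride contribution → 39.08 μm/a
  total first-year rate 95.81 μm/a
Category bounds: 80…200 μm/a bracket r_corr ⇒ C5

C5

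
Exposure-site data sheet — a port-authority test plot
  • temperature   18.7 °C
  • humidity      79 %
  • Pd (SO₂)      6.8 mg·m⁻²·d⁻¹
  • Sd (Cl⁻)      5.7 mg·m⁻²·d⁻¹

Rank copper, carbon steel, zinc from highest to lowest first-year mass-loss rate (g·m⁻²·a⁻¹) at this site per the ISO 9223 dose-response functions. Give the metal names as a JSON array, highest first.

["carbon steel", "copper", "zinc"]

copper: temperature factor f = -0.080·(8.7) = -0.6960
  SO₂ term: 0.0053·6.8^0.26·exp(0.059·79-0.6960) = 0.4599
  Sd branch = 0.01025·Sd^0.27·e^(0.036·RH+0.049·T) = 0.7045 μm/a
  sum: 0.4599 + 0.7045 → r_corr = 1.164 μm/a
  mass loss = 1.164 μm/a × 8.96 g/cm³ = 10.43 g·m⁻²·a⁻¹
carbon steel: f(T) = -0.054·(T−10) [T>10 °C] = -0.4698
  SO₂ term: 1.77·6.8^0.52·exp(0.02·79-0.4698) = 14.56
  Sd branch = 0.102·Sd^0.62·e^(0.033·RH+0.04·T) = 8.596 μm/a
  r_corr = 14.56 + 8.596 = 23.15 μm/a
  mass loss = 23.15 μm/a × 7.85 g/cm³ = 181.7 g·m⁻²·a⁻¹
zinc: temperature factor f = -0.071·(8.7) = -0.6177
  Pd branch = 0.0129·Pd^0.44·e^(0.046·RH+f) = 0.6121 μm/a
  Cl⁻ term: 0.0175·5.7^0.57·exp(0.008·79+0.085·18.7) = 0.4352
  sum: 0.6121 + 0.4352 → r_corr = 1.047 μm/a
  mass loss = 1.047 μm/a × 7.14 g/cm³ = 7.478 g·m⁻²·a⁻¹
Ordering by g·m⁻²·a⁻¹: carbon steel (182) > copper (10.4) > zinc (7.48)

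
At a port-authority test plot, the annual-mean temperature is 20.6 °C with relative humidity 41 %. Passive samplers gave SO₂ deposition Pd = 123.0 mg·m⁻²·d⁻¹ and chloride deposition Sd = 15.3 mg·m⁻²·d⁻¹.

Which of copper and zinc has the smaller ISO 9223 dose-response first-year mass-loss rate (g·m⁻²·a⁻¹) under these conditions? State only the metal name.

copper: T>10 °C ⇒ hinge -0.080·(20.6−10) = -0.8480
  Pd branch = 0.0053·Pd^0.26·e^(0.059·RH+f) = 0.08911 μm/a
  Sd branch = 0.01025·Sd^0.27·e^(0.036·RH+0.049·T) = 0.257 μm/a
  r_corr = 0.08911 + 0.257 = 0.3461 μm/a
  mass loss = 0.3461 μm/a × 8.96 g/cm³ = 3.101 g·m⁻²·a⁻¹
zinc: temperature factor f = -0.071·(10.6) = -0.7526
  Pd branch = 0.0129·Pd^0.44·e^(0.046·RH+f) = 0.3329 μm/a
  Cl⁻ term: 0.0175·15.3^0.57·exp(0.008·41+0.085·20.6) = 0.6625
  r_corr = 0.3329 + 0.6625 = 0.9955 μm/a
  mass loss = 0.9955 μm/a × 7.14 g/cm³ = 7.108 g·m⁻²·a⁻¹
Ordering by g·m⁻²·a⁻¹: zinc (7.11) > copper (3.1)

copper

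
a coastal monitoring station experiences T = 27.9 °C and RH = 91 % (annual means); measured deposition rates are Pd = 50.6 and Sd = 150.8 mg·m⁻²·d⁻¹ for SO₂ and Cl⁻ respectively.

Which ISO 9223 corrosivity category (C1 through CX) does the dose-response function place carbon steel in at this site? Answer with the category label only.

C5

carbon steel: T>10 °C ⇒ hinge -0.054·(27.9−10) = -0.9666
  sulphur-dioxide contribution → 31.97 μm/a
  chloride contribution → 140.6 μm/a
  ⇒ r_corr(carbon steel) = 172.6 μm/a
ISO 9223 Table 2 (carbon steel): 80 < 173 ≤ 200 μm/a ⇒ C5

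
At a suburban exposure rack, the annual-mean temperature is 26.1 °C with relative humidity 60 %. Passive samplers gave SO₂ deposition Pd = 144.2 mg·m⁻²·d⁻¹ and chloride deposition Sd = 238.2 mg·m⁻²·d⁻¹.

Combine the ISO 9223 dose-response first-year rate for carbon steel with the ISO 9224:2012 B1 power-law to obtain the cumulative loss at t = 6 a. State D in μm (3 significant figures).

D(6) = 243 μm

carbon steel: T>10 °C ⇒ hinge -0.054·(26.1−10) = -0.8694
  Pd branch = 1.77·Pd^0.52·e^(0.02·RH+f) = 32.67 μm/a
  Cl⁻ term: 0.102·238.2^0.62·exp(0.033·60+0.04·26.1) = 62.46
  sum: 32.67 + 62.46 → r_corr = 95.14 μm/a
Power-law: D(6) = r_corr · 6^0.523
  D(6) = 95.14 × 6^0.523 = 95.14 × 2.553 = 242.8 μm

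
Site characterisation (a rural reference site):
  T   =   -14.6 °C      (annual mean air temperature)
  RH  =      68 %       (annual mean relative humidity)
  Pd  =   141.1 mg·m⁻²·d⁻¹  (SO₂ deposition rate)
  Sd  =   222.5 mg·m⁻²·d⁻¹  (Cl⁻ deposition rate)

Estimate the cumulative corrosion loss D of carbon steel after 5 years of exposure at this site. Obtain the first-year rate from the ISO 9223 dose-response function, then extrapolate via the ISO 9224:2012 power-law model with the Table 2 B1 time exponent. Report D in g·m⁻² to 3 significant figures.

D(5) = 320 g·m⁻²

carbon steel: T≤10 °C ⇒ hinge +0.150·(-14.6−10) = -3.6900
  SO₂ term: 1.77·141.1^0.52·exp(0.02·68-3.6900) = 2.259
  Cl⁻ term: 0.102·222.5^0.62·exp(0.033·68+0.04·-14.6) = 15.31
  sum: 2.259 + 15.31 → r_corr = 17.56 μm/a
Long-term exponent b (ISO 9224 Table 2, B1) = 0.523
  D(5) = 17.56 × 5^0.523 = 17.56 × 2.32 = 40.76 μm
  Mass loss = 40.76 μm × 7.85 g/cm³ = 319.9 g·m⁻²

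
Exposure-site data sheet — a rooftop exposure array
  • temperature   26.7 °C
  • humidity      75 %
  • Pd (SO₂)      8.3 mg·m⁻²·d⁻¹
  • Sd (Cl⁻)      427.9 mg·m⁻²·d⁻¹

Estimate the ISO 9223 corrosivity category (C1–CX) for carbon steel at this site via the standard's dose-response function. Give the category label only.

carbon steel: f(T) = -0.054·(T−10) [T>10 °C] = -0.9018
  Pd branch = 1.77·Pd^0.52·e^(0.02·RH+f) = 9.676 μm/a
  Cl⁻ term: 0.102·427.9^0.62·exp(0.033·75+0.04·26.7) = 150.9
  sum: 9.676 + 150.9 → r_corr = 160.6 μm/a
Category bounds: 80…200 μm/a bracket r_corr ⇒ C5

C5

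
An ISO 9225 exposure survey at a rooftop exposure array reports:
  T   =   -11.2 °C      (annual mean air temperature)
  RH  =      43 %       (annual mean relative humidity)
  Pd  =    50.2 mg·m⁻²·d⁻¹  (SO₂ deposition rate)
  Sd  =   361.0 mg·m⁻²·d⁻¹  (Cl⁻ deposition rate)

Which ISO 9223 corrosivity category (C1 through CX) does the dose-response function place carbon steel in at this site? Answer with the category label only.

C2

carbon steel: T≤10 °C ⇒ hinge +0.150·(-11.2−10) = -3.1800
  Pd branch = 1.77·Pd^0.52·e^(0.02·RH+f) = 1.333 μm/a
  Sd branch = 0.102·Sd^0.62·e^(0.033·RH+0.04·T) = 10.37 μm/a
  sum: 1.333 + 10.37 → r_corr = 11.71 μm/a
ISO 9223 Table 2 (carbon steel): 1.3 < 11.7 ≤ 25 μm/a ⇒ C2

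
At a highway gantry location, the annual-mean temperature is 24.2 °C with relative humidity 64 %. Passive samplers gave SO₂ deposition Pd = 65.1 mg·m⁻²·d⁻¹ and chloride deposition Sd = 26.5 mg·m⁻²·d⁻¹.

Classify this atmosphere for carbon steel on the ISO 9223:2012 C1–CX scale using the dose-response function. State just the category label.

C3

carbon steel: temperature factor f = -0.054·(14.2) = -0.7668
  SO₂ term: 1.77·65.1^0.52·exp(0.02·64-0.7668) = 25.94
  Sd branch = 0.102·Sd^0.62·e^(0.033·RH+0.04·T) = 16.93 μm/a
  r_corr = 25.94 + 16.93 = 42.87 μm/a
Category bounds: 25…50 μm/a bracket r_corr ⇒ C3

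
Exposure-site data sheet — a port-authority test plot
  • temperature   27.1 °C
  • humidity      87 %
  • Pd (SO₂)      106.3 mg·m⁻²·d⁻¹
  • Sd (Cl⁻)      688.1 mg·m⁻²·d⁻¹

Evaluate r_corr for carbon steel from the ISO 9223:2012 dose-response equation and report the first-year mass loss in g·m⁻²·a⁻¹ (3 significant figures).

r_corr = 2.76e+03 g·m⁻²·a⁻¹

carbon steel: temperature factor f = -0.054·(17.1) = -0.9234
  Pd branch = 1.77·Pd^0.52·e^(0.02·RH+f) = 45.33 μm/a
  Cl⁻ term: 0.102·688.1^0.62·exp(0.033·87+0.04·27.1) = 305.9
  sum: 45.33 + 305.9 → r_corr = 351.2 μm/a
Convert to mass loss: 351.2 μm/a × 7.85 g/cm³ = 2757 g·m⁻²·a⁻¹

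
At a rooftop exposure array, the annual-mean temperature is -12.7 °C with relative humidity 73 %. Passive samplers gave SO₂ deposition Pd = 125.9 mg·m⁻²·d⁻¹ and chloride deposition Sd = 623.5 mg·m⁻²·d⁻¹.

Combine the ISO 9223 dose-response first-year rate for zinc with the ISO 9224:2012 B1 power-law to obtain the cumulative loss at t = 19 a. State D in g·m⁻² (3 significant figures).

zinc: T≤10 °C ⇒ hinge +0.038·(-12.7−10) = -0.8626
  SO₂ term: 0.0129·125.9^0.44·exp(0.046·73-0.8626) = 1.313
  Sd branch = 0.0175·Sd^0.57·e^(0.008·RH+0.085·T) = 0.4177 μm/a
  r_corr = 1.313 + 0.4177 = 1.731 μm/a
Power-law: D(19) = r_corr · 19^0.813
  D(19) = 1.731 × 19^0.813 = 1.731 × 10.96 = 18.96 μm
  Mass loss = 18.96 μm × 7.14 g/cm³ = 135.4 g·m⁻²

D(19) = 135 g·m⁻²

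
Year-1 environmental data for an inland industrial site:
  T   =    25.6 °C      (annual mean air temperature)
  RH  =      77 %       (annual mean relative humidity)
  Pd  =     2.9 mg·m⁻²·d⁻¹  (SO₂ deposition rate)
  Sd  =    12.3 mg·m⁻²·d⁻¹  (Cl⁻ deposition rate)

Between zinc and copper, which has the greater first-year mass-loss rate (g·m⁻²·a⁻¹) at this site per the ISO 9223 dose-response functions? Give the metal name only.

copper

zinc: f(T) = -0.071·(T−10) [T>10 °C] = -1.1076
  SO₂ term: 0.0129·2.9^0.44·exp(0.046·77-1.1076) = 0.2351
  Sd branch = 0.0175·Sd^0.57·e^(0.008·RH+0.085·T) = 1.194 μm/a
  sum: 0.2351 + 1.194 → r_corr = 1.429 μm/a
  mass loss = 1.429 μm/a × 7.14 g/cm³ = 10.2 g·m⁻²·a⁻¹
copper: temperature factor f = -0.080·(15.6) = -1.2480
  SO₂ term: 0.0053·2.9^0.26·exp(0.059·77-1.2480) = 0.1886
  Sd branch = 0.01025·Sd^0.27·e^(0.036·RH+0.049·T) = 1.131 μm/a
  sum: 0.1886 + 1.131 → r_corr = 1.32 μm/a
  mass loss = 1.32 μm/a × 8.96 g/cm³ = 11.83 g·m⁻²·a⁻¹
Ordering by g·m⁻²·a⁻¹: copper (11.8) > zinc (10.2)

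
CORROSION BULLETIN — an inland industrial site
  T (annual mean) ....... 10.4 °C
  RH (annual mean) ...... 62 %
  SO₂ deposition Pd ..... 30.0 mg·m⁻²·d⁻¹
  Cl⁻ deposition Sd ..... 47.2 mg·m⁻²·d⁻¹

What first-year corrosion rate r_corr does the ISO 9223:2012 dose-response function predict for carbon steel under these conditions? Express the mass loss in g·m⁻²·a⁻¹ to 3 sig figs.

carbon steel: T>10 °C ⇒ hinge -0.054·(10.4−10) = -0.0216
  SO₂ term: 1.77·30.0^0.52·exp(0.02·62-0.0216) = 35.09
  Cl⁻ term: 0.102·47.2^0.62·exp(0.033·62+0.04·10.4) = 13.05
  sum: 35.09 + 13.05 → r_corr = 48.15 μm/a
Convert to mass loss: 48.15 μm/a × 7.85 g/cm³ = 377.9 g·m⁻²·a⁻¹

r_corr = 378 g·m⁻²·a⁻¹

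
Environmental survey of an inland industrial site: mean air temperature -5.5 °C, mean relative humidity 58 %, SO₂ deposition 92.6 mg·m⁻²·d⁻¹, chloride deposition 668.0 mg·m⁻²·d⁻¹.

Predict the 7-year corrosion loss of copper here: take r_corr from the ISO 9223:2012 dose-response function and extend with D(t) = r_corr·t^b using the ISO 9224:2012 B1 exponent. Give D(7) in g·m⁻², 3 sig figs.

copper: f(T) = +0.126·(T−10) [T≤10 °C] = -1.9530
  SO₂ term: 0.0053·92.6^0.26·exp(0.059·58-1.9530) = 0.07474
  Cl⁻ term: 0.01025·668.0^0.27·exp(0.036·58+0.049·-5.5) = 0.3657
  sum: 0.07474 + 0.3657 → r_corr = 0.4405 μm/a
Long-term exponent b (ISO 9224 Table 2, B1) = 0.667
  D(7) = 0.4405 × 7^0.667 = 0.4405 × 3.662 = 1.613 μm
  Mass loss = 1.613 μm × 8.96 g/cm³ = 14.45 g·m⁻²

D(7) = 14.5 g·m⁻²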